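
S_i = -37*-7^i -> [-37, 259, -1813, 12691, -88837]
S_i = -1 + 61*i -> [-1, 60, 121, 182, 243]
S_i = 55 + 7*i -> [55, 62, 69, 76, 83]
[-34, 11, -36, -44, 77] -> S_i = Random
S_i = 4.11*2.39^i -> [4.11, 9.82, 23.48, 56.11, 134.1]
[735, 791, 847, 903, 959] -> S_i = 735 + 56*i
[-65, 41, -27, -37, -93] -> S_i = Random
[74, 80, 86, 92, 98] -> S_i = 74 + 6*i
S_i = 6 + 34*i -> [6, 40, 74, 108, 142]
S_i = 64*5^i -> [64, 320, 1600, 8000, 40000]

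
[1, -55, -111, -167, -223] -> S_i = 1 + -56*i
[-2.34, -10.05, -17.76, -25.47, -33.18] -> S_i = -2.34 + -7.71*i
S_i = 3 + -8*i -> [3, -5, -13, -21, -29]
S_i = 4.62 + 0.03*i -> [4.62, 4.65, 4.68, 4.71, 4.74]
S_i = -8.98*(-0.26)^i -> [-8.98, 2.33, -0.61, 0.16, -0.04]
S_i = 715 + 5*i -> [715, 720, 725, 730, 735]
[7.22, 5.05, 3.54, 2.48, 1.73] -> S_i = 7.22*0.70^i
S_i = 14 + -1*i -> [14, 13, 12, 11, 10]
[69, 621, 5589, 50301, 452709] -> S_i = 69*9^i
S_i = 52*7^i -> [52, 364, 2548, 17836, 124852]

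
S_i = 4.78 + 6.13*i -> [4.78, 10.91, 17.04, 23.17, 29.3]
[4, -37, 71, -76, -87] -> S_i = Random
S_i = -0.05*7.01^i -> [-0.05, -0.35, -2.46, -17.22, -120.74]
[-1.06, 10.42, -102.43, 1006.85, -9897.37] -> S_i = -1.06*(-9.83)^i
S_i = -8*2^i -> [-8, -16, -32, -64, -128]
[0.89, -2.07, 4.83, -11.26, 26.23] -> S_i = 0.89*(-2.33)^i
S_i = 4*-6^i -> [4, -24, 144, -864, 5184]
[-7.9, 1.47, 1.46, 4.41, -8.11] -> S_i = Random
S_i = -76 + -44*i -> [-76, -120, -164, -208, -252]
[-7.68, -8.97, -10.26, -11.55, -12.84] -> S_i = -7.68 + -1.29*i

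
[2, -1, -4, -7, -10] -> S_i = 2 + -3*i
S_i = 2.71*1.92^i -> [2.71, 5.2, 9.99, 19.18, 36.83]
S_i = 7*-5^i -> [7, -35, 175, -875, 4375]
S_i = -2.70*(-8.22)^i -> [-2.7, 22.19, -182.43, 1499.61, -12326.82]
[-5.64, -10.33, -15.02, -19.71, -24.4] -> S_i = -5.64 + -4.69*i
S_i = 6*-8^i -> [6, -48, 384, -3072, 24576]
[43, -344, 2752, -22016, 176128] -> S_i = 43*-8^i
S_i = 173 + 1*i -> [173, 174, 175, 176, 177]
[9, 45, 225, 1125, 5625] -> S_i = 9*5^i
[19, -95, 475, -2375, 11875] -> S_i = 19*-5^i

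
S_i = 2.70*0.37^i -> [2.7, 1.0, 0.37, 0.14, 0.05]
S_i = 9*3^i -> [9, 27, 81, 243, 729]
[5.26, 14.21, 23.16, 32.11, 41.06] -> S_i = 5.26 + 8.95*i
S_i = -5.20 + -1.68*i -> [-5.2, -6.88, -8.56, -10.24, -11.92]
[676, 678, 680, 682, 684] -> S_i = 676 + 2*i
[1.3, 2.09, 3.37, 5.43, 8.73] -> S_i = 1.30*1.61^i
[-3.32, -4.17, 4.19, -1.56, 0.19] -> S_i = Random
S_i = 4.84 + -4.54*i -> [4.84, 0.3, -4.24, -8.78, -13.32]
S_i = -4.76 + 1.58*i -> [-4.76, -3.18, -1.6, -0.02, 1.56]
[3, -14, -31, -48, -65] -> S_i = 3 + -17*i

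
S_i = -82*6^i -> [-82, -492, -2952, -17712, -106272]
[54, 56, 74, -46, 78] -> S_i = Random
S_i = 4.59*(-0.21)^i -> [4.59, -0.96, 0.2, -0.04, 0.01]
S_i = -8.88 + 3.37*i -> [-8.88, -5.51, -2.14, 1.23, 4.6]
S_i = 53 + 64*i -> [53, 117, 181, 245, 309]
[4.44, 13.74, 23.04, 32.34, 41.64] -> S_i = 4.44 + 9.30*i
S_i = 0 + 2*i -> [0, 2, 4, 6, 8]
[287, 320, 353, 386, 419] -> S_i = 287 + 33*i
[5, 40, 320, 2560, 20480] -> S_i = 5*8^i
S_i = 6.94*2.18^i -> [6.94, 15.13, 32.98, 71.9, 156.74]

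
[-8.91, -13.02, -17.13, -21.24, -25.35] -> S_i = -8.91 + -4.11*i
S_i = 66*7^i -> [66, 462, 3234, 22638, 158466]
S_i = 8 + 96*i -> [8, 104, 200, 296, 392]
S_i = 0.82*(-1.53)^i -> [0.82, -1.25, 1.92, -2.94, 4.49]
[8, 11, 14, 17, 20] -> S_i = 8 + 3*i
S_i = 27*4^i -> [27, 108, 432, 1728, 6912]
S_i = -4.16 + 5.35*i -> [-4.16, 1.19, 6.54, 11.89, 17.24]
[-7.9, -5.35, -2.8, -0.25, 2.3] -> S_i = -7.90 + 2.55*i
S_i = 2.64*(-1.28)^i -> [2.64, -3.38, 4.33, -5.54, 7.09]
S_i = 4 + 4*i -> [4, 8, 12, 16, 20]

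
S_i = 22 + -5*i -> [22, 17, 12, 7, 2]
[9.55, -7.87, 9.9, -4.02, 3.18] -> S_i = Random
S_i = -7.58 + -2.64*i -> [-7.58, -10.22, -12.86, -15.5, -18.14]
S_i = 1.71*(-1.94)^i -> [1.71, -3.32, 6.44, -12.49, 24.22]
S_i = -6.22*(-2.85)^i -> [-6.22, 17.73, -50.52, 143.99, -410.36]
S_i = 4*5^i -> [4, 20, 100, 500, 2500]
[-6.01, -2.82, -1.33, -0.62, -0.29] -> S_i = -6.01*0.47^i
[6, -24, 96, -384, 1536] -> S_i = 6*-4^i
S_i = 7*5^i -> [7, 35, 175, 875, 4375]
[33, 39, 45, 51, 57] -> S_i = 33 + 6*i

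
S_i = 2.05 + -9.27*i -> [2.05, -7.22, -16.49, -25.76, -35.03]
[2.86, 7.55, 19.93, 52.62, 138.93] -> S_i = 2.86*2.64^i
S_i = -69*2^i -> [-69, -138, -276, -552, -1104]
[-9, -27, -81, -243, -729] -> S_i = -9*3^i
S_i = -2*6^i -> [-2, -12, -72, -432, -2592]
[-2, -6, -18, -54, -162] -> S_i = -2*3^i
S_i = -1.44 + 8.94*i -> [-1.44, 7.5, 16.44, 25.38, 34.32]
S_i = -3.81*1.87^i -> [-3.81, -7.12, -13.32, -24.91, -46.59]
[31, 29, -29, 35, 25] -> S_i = Random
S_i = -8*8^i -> [-8, -64, -512, -4096, -32768]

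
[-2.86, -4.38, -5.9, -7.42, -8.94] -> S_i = -2.86 + -1.52*i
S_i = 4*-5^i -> [4, -20, 100, -500, 2500]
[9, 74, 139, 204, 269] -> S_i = 9 + 65*i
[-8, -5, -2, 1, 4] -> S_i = -8 + 3*i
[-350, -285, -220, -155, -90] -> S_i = -350 + 65*i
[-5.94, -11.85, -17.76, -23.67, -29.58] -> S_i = -5.94 + -5.91*i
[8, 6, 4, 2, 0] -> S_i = 8 + -2*i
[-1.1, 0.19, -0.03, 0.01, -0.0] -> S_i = -1.10*(-0.17)^i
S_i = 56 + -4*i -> [56, 52, 48, 44, 40]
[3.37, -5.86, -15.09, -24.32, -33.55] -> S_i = 3.37 + -9.23*i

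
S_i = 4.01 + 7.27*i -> [4.01, 11.28, 18.55, 25.82, 33.09]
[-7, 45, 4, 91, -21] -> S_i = Random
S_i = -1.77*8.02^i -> [-1.77, -14.2, -113.85, -913.05, -7322.69]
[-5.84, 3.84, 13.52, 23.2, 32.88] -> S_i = -5.84 + 9.68*i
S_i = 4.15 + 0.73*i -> [4.15, 4.88, 5.61, 6.34, 7.07]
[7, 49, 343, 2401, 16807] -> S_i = 7*7^i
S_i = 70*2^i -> [70, 140, 280, 560, 1120]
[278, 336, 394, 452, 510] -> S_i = 278 + 58*i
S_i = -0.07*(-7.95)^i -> [-0.07, 0.56, -4.42, 35.17, -279.62]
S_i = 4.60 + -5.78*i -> [4.6, -1.18, -6.96, -12.74, -18.52]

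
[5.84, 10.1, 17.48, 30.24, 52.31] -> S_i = 5.84*1.73^i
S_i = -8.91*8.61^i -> [-8.91, -76.72, -660.52, -5687.05, -48965.51]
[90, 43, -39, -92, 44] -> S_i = Random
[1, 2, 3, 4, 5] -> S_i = 1 + 1*i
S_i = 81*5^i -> [81, 405, 2025, 10125, 50625]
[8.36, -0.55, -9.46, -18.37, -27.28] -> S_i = 8.36 + -8.91*i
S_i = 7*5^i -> [7, 35, 175, 875, 4375]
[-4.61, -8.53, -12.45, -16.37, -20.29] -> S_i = -4.61 + -3.92*i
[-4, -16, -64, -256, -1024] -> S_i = -4*4^i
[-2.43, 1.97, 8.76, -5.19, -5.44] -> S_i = Random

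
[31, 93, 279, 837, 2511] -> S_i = 31*3^i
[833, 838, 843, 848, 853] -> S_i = 833 + 5*i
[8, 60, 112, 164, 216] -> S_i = 8 + 52*i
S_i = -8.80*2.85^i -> [-8.8, -25.08, -71.48, -203.71, -580.58]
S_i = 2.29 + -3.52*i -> [2.29, -1.23, -4.75, -8.27, -11.79]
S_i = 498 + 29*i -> [498, 527, 556, 585, 614]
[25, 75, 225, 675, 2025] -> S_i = 25*3^i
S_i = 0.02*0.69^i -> [0.02, 0.01, 0.01, 0.01, 0.0]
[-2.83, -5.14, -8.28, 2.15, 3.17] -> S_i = Random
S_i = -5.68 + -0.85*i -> [-5.68, -6.53, -7.38, -8.23, -9.08]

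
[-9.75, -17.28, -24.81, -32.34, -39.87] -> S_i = -9.75 + -7.53*i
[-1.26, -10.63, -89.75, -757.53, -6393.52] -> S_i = -1.26*8.44^i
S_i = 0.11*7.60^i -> [0.11, 0.84, 6.35, 48.29, 366.98]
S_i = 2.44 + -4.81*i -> [2.44, -2.37, -7.18, -11.99, -16.8]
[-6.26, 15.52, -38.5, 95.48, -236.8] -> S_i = -6.26*(-2.48)^i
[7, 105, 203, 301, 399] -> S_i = 7 + 98*i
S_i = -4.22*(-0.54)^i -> [-4.22, 2.28, -1.23, 0.66, -0.36]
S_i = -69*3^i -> [-69, -207, -621, -1863, -5589]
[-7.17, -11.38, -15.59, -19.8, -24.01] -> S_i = -7.17 + -4.21*i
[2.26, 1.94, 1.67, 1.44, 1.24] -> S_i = 2.26*0.86^i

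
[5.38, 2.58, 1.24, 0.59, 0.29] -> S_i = 5.38*0.48^i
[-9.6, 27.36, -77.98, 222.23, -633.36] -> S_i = -9.60*(-2.85)^i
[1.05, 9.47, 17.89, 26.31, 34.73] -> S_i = 1.05 + 8.42*i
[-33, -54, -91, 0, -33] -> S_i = Random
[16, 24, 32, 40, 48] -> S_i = 16 + 8*i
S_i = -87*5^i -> [-87, -435, -2175, -10875, -54375]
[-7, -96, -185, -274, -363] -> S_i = -7 + -89*i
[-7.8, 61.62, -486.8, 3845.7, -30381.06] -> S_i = -7.80*(-7.90)^i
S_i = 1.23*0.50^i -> [1.23, 0.62, 0.31, 0.15, 0.08]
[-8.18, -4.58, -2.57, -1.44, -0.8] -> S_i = -8.18*0.56^i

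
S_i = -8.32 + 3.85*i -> [-8.32, -4.47, -0.62, 3.23, 7.08]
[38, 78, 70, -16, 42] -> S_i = Random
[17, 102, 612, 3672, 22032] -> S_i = 17*6^i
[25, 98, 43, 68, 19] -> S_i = Random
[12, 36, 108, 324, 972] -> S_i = 12*3^i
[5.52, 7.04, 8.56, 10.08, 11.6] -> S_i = 5.52 + 1.52*i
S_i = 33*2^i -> [33, 66, 132, 264, 528]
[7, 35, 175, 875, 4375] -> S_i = 7*5^i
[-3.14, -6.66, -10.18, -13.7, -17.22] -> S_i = -3.14 + -3.52*i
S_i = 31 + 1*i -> [31, 32, 33, 34, 35]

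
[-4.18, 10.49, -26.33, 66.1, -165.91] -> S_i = -4.18*(-2.51)^i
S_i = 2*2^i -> [2, 4, 8, 16, 32]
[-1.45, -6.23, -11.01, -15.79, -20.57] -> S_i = -1.45 + -4.78*i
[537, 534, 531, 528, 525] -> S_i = 537 + -3*i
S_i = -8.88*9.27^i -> [-8.88, -82.32, -763.08, -7073.79, -65574.03]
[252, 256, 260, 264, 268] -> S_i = 252 + 4*i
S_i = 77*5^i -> [77, 385, 1925, 9625, 48125]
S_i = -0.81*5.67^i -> [-0.81, -4.59, -26.04, -147.65, -837.18]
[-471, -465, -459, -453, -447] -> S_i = -471 + 6*i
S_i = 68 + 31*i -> [68, 99, 130, 161, 192]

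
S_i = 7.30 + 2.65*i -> [7.3, 9.95, 12.6, 15.25, 17.9]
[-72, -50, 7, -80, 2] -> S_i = Random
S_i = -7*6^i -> [-7, -42, -252, -1512, -9072]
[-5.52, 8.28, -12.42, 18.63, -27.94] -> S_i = -5.52*(-1.50)^i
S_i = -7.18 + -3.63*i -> [-7.18, -10.81, -14.44, -18.07, -21.7]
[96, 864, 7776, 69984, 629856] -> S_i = 96*9^i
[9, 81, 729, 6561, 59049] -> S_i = 9*9^i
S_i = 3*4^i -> [3, 12, 48, 192, 768]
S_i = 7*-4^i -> [7, -28, 112, -448, 1792]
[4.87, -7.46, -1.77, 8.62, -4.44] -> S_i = Random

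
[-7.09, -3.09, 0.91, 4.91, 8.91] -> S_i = -7.09 + 4.00*i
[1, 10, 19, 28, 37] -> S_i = 1 + 9*i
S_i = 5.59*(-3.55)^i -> [5.59, -19.84, 70.45, -250.09, 887.82]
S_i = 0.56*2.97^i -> [0.56, 1.66, 4.94, 14.67, 43.57]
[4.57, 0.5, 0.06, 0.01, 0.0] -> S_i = 4.57*0.11^i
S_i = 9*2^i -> [9, 18, 36, 72, 144]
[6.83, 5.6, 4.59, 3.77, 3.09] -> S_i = 6.83*0.82^i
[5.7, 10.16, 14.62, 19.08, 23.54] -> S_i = 5.70 + 4.46*i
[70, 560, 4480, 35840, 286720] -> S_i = 70*8^i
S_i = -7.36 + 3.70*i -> [-7.36, -3.66, 0.04, 3.74, 7.44]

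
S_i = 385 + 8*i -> [385, 393, 401, 409, 417]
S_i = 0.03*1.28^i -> [0.03, 0.04, 0.05, 0.06, 0.08]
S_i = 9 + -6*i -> [9, 3, -3, -9, -15]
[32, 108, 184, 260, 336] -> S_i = 32 + 76*i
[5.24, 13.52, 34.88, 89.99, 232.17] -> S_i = 5.24*2.58^i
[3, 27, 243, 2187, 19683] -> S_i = 3*9^i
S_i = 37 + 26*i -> [37, 63, 89, 115, 141]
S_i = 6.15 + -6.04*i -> [6.15, 0.11, -5.93, -11.97, -18.01]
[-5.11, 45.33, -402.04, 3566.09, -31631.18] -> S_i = -5.11*(-8.87)^i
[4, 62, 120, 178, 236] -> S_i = 4 + 58*i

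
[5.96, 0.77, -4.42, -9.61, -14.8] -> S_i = 5.96 + -5.19*i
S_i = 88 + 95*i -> [88, 183, 278, 373, 468]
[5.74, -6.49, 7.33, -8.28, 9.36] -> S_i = 5.74*(-1.13)^i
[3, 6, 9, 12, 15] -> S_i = 3 + 3*i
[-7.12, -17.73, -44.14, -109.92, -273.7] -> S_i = -7.12*2.49^i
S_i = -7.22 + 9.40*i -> [-7.22, 2.18, 11.58, 20.98, 30.38]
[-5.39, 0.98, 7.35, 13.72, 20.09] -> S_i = -5.39 + 6.37*i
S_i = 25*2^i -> [25, 50, 100, 200, 400]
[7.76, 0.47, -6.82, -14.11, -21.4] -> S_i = 7.76 + -7.29*i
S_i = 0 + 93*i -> [0, 93, 186, 279, 372]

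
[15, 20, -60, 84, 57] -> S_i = Random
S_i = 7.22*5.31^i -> [7.22, 38.34, 203.58, 1080.99, 5740.04]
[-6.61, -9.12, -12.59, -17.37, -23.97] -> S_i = -6.61*1.38^i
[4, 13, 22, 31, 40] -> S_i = 4 + 9*i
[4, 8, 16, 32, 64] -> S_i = 4*2^i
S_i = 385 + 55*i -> [385, 440, 495, 550, 605]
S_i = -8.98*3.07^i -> [-8.98, -27.57, -84.64, -259.83, -797.68]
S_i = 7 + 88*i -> [7, 95, 183, 271, 359]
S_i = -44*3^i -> [-44, -132, -396, -1188, -3564]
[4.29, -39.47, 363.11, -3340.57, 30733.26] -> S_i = 4.29*(-9.20)^i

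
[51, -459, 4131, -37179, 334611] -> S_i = 51*-9^i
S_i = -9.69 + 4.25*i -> [-9.69, -5.44, -1.19, 3.06, 7.31]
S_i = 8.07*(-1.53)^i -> [8.07, -12.35, 18.89, -28.9, 44.22]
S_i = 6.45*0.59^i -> [6.45, 3.81, 2.25, 1.32, 0.78]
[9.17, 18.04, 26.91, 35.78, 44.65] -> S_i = 9.17 + 8.87*i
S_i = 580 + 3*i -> [580, 583, 586, 589, 592]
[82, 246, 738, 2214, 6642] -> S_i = 82*3^i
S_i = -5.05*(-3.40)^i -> [-5.05, 17.17, -58.38, 198.49, -674.85]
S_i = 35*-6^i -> [35, -210, 1260, -7560, 45360]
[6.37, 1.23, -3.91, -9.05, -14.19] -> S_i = 6.37 + -5.14*i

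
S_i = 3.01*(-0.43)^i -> [3.01, -1.29, 0.56, -0.24, 0.1]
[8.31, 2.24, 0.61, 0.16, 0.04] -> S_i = 8.31*0.27^i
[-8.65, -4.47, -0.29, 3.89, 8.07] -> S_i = -8.65 + 4.18*i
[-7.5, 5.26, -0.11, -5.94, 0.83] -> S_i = Random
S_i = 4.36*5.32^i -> [4.36, 23.2, 123.4, 656.48, 3492.47]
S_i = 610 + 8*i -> [610, 618, 626, 634, 642]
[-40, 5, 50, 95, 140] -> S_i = -40 + 45*i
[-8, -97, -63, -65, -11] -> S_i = Random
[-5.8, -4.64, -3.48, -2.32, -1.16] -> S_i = -5.80 + 1.16*i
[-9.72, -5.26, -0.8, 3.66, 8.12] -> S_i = -9.72 + 4.46*i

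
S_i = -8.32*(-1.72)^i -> [-8.32, 14.31, -24.61, 42.34, -72.82]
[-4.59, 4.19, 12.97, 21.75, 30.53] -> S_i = -4.59 + 8.78*i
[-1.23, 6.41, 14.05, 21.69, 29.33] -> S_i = -1.23 + 7.64*i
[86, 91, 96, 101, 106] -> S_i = 86 + 5*i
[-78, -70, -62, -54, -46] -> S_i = -78 + 8*i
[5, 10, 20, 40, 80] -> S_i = 5*2^i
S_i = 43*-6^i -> [43, -258, 1548, -9288, 55728]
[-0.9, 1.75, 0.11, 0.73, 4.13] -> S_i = Random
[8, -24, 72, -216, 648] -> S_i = 8*-3^i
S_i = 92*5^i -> [92, 460, 2300, 11500, 57500]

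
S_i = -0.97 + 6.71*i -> [-0.97, 5.74, 12.45, 19.16, 25.87]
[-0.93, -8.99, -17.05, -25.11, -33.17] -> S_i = -0.93 + -8.06*i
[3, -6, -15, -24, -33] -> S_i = 3 + -9*i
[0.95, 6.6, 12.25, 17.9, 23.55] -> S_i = 0.95 + 5.65*i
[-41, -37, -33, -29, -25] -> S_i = -41 + 4*i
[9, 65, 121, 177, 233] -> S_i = 9 + 56*i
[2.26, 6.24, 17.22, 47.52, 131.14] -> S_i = 2.26*2.76^i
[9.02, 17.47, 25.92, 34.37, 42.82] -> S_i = 9.02 + 8.45*i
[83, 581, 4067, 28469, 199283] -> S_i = 83*7^i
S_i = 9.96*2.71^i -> [9.96, 26.99, 73.15, 198.23, 537.2]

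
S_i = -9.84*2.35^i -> [-9.84, -23.12, -54.34, -127.7, -300.1]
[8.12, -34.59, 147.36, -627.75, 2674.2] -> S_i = 8.12*(-4.26)^i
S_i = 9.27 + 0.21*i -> [9.27, 9.48, 9.69, 9.9, 10.11]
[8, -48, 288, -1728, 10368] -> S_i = 8*-6^i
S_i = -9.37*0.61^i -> [-9.37, -5.72, -3.49, -2.13, -1.3]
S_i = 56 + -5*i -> [56, 51, 46, 41, 36]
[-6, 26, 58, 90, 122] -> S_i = -6 + 32*i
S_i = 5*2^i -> [5, 10, 20, 40, 80]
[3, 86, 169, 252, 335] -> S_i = 3 + 83*i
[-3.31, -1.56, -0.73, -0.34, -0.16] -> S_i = -3.31*0.47^i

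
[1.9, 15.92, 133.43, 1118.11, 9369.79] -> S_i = 1.90*8.38^i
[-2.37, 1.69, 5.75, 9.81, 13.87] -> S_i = -2.37 + 4.06*i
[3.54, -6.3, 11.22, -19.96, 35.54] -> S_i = 3.54*(-1.78)^i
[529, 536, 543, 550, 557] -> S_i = 529 + 7*i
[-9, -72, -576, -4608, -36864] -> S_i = -9*8^i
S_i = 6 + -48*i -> [6, -42, -90, -138, -186]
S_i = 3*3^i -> [3, 9, 27, 81, 243]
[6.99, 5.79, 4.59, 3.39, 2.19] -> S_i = 6.99 + -1.20*i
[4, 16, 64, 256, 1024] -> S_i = 4*4^i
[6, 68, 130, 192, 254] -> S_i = 6 + 62*i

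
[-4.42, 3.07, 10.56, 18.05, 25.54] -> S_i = -4.42 + 7.49*i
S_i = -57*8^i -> [-57, -456, -3648, -29184, -233472]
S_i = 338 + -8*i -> [338, 330, 322, 314, 306]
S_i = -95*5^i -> [-95, -475, -2375, -11875, -59375]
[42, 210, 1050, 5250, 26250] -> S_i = 42*5^i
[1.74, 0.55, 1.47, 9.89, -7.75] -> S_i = Random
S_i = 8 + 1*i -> [8, 9, 10, 11, 12]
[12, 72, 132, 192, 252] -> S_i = 12 + 60*i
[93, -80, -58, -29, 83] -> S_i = Random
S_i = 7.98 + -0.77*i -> [7.98, 7.21, 6.44, 5.67, 4.9]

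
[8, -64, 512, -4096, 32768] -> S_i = 8*-8^i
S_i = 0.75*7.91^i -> [0.75, 5.93, 46.93, 371.19, 2936.08]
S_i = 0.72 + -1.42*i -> [0.72, -0.7, -2.12, -3.54, -4.96]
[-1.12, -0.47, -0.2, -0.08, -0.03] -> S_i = -1.12*0.42^i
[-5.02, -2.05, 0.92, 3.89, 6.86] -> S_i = -5.02 + 2.97*i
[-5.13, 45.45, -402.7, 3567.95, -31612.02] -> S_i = -5.13*(-8.86)^i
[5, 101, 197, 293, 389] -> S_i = 5 + 96*i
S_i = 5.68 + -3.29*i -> [5.68, 2.39, -0.9, -4.19, -7.48]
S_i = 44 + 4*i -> [44, 48, 52, 56, 60]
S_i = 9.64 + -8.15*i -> [9.64, 1.49, -6.66, -14.81, -22.96]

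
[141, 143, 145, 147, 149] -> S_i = 141 + 2*i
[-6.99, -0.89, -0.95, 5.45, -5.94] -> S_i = Random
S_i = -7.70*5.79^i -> [-7.7, -44.58, -258.14, -1494.6, -8653.76]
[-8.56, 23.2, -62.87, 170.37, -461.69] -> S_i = -8.56*(-2.71)^i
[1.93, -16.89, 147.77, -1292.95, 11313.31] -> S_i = 1.93*(-8.75)^i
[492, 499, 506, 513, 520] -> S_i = 492 + 7*i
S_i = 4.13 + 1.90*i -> [4.13, 6.03, 7.93, 9.83, 11.73]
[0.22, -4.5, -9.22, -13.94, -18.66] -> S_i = 0.22 + -4.72*i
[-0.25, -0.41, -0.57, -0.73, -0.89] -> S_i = -0.25 + -0.16*i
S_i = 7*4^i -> [7, 28, 112, 448, 1792]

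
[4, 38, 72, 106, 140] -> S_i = 4 + 34*i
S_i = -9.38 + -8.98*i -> [-9.38, -18.36, -27.34, -36.32, -45.3]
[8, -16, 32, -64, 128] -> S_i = 8*-2^i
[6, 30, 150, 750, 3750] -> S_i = 6*5^i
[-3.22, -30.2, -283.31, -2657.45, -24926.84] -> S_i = -3.22*9.38^i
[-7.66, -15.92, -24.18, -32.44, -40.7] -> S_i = -7.66 + -8.26*i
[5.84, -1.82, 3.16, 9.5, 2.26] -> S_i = Random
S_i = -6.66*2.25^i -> [-6.66, -14.98, -33.72, -75.86, -170.69]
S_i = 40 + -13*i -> [40, 27, 14, 1, -12]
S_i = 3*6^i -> [3, 18, 108, 648, 3888]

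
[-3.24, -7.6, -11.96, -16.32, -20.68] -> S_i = -3.24 + -4.36*i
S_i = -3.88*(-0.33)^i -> [-3.88, 1.28, -0.42, 0.14, -0.05]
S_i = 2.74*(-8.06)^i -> [2.74, -22.08, 178.0, -1434.68, 11563.54]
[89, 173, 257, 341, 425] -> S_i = 89 + 84*i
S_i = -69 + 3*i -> [-69, -66, -63, -60, -57]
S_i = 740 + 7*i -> [740, 747, 754, 761, 768]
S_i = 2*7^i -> [2, 14, 98, 686, 4802]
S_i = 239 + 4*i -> [239, 243, 247, 251, 255]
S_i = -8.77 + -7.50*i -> [-8.77, -16.27, -23.77, -31.27, -38.77]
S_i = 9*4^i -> [9, 36, 144, 576, 2304]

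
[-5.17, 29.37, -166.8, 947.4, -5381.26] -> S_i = -5.17*(-5.68)^i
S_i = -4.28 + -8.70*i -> [-4.28, -12.98, -21.68, -30.38, -39.08]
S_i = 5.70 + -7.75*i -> [5.7, -2.05, -9.8, -17.55, -25.3]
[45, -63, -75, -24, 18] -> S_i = Random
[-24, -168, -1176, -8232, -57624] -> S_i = -24*7^i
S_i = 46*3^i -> [46, 138, 414, 1242, 3726]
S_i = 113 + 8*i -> [113, 121, 129, 137, 145]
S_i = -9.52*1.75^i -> [-9.52, -16.66, -29.15, -51.02, -89.29]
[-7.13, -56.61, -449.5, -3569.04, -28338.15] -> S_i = -7.13*7.94^i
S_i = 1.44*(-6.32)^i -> [1.44, -9.1, 57.52, -363.51, 2297.37]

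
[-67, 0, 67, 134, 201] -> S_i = -67 + 67*i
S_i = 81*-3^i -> [81, -243, 729, -2187, 6561]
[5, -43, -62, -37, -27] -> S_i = Random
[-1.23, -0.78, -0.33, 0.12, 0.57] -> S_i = -1.23 + 0.45*i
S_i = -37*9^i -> [-37, -333, -2997, -26973, -242757]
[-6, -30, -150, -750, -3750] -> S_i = -6*5^i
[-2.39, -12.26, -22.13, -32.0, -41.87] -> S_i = -2.39 + -9.87*i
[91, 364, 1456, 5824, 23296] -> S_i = 91*4^i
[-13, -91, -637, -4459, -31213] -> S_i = -13*7^i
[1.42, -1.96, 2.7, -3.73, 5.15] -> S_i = 1.42*(-1.38)^i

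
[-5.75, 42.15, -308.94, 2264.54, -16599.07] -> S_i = -5.75*(-7.33)^i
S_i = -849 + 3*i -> [-849, -846, -843, -840, -837]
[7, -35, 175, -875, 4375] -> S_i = 7*-5^i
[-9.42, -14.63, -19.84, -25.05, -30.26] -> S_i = -9.42 + -5.21*i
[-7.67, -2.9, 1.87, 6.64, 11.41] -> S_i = -7.67 + 4.77*i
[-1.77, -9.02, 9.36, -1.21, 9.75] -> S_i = Random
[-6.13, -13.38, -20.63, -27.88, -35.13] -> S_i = -6.13 + -7.25*i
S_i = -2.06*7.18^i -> [-2.06, -14.79, -106.2, -762.5, -5474.76]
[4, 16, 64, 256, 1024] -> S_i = 4*4^i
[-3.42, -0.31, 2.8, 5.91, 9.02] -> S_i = -3.42 + 3.11*i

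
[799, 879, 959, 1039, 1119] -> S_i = 799 + 80*i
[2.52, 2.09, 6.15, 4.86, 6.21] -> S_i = Random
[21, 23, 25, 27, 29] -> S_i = 21 + 2*i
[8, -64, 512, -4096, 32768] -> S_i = 8*-8^i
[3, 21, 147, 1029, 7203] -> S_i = 3*7^i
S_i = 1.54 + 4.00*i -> [1.54, 5.54, 9.54, 13.54, 17.54]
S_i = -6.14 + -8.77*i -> [-6.14, -14.91, -23.68, -32.45, -41.22]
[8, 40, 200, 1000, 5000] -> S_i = 8*5^i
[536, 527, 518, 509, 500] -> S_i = 536 + -9*i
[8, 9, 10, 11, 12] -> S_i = 8 + 1*i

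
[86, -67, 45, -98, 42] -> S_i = Random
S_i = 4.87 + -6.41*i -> [4.87, -1.54, -7.95, -14.36, -20.77]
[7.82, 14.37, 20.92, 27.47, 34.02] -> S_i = 7.82 + 6.55*i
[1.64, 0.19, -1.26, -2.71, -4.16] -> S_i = 1.64 + -1.45*i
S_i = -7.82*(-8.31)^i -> [-7.82, 64.98, -540.02, 4487.56, -37291.59]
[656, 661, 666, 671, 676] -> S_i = 656 + 5*i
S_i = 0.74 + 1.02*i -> [0.74, 1.76, 2.78, 3.8, 4.82]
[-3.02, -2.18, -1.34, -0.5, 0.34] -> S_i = -3.02 + 0.84*i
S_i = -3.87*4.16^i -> [-3.87, -16.1, -66.97, -278.61, -1159.0]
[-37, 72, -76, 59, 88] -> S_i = Random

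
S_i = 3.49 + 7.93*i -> [3.49, 11.42, 19.35, 27.28, 35.21]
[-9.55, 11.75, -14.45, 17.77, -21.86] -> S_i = -9.55*(-1.23)^i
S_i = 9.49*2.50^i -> [9.49, 23.72, 59.31, 148.28, 370.7]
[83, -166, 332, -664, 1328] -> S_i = 83*-2^i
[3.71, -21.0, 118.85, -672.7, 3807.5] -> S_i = 3.71*(-5.66)^i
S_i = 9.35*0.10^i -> [9.35, 0.94, 0.09, 0.01, 0.0]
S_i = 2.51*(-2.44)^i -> [2.51, -6.12, 14.94, -36.46, 88.97]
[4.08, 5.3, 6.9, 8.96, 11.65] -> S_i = 4.08*1.30^i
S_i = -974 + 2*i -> [-974, -972, -970, -968, -966]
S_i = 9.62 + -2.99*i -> [9.62, 6.63, 3.64, 0.65, -2.34]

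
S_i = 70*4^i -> [70, 280, 1120, 4480, 17920]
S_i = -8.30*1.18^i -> [-8.3, -9.79, -11.56, -13.64, -16.09]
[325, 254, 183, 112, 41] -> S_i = 325 + -71*i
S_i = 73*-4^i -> [73, -292, 1168, -4672, 18688]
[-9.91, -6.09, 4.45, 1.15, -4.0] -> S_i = Random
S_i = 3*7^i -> [3, 21, 147, 1029, 7203]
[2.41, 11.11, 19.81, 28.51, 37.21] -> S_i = 2.41 + 8.70*i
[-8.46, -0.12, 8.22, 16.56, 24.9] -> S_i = -8.46 + 8.34*i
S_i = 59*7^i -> [59, 413, 2891, 20237, 141659]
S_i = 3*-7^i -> [3, -21, 147, -1029, 7203]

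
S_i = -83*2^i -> [-83, -166, -332, -664, -1328]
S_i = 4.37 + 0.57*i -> [4.37, 4.94, 5.51, 6.08, 6.65]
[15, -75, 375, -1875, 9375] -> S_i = 15*-5^i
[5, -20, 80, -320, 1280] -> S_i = 5*-4^i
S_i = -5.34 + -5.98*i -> [-5.34, -11.32, -17.3, -23.28, -29.26]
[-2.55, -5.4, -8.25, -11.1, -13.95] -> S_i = -2.55 + -2.85*i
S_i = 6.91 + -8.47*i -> [6.91, -1.56, -10.03, -18.5, -26.97]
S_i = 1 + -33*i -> [1, -32, -65, -98, -131]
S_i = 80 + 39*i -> [80, 119, 158, 197, 236]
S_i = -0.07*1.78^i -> [-0.07, -0.12, -0.22, -0.39, -0.7]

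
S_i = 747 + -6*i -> [747, 741, 735, 729, 723]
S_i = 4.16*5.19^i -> [4.16, 21.59, 112.05, 581.56, 3018.3]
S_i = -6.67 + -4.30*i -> [-6.67, -10.97, -15.27, -19.57, -23.87]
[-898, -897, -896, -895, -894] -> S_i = -898 + 1*i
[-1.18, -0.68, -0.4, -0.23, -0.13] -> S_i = -1.18*0.58^i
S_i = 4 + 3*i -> [4, 7, 10, 13, 16]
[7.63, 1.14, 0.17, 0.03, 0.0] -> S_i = 7.63*0.15^i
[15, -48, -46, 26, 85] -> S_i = Random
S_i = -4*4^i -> [-4, -16, -64, -256, -1024]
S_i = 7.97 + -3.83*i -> [7.97, 4.14, 0.31, -3.52, -7.35]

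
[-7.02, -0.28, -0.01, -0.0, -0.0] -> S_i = -7.02*0.04^i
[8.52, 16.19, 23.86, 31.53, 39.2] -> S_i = 8.52 + 7.67*i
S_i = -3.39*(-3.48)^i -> [-3.39, 11.8, -41.05, 142.87, -497.18]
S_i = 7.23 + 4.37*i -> [7.23, 11.6, 15.97, 20.34, 24.71]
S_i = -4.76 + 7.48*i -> [-4.76, 2.72, 10.2, 17.68, 25.16]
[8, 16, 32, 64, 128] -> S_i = 8*2^i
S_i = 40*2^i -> [40, 80, 160, 320, 640]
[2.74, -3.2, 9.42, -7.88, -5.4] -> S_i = Random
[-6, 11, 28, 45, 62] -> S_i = -6 + 17*i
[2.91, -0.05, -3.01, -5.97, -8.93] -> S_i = 2.91 + -2.96*i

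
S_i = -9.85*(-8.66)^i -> [-9.85, 85.3, -738.71, 6397.2, -55399.75]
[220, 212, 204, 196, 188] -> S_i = 220 + -8*i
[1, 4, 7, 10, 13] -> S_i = 1 + 3*i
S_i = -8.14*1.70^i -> [-8.14, -13.84, -23.52, -39.99, -67.99]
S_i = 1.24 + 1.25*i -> [1.24, 2.49, 3.74, 4.99, 6.24]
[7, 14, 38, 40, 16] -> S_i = Random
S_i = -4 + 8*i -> [-4, 4, 12, 20, 28]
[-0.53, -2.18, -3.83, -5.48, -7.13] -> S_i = -0.53 + -1.65*i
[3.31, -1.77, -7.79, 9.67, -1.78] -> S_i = Random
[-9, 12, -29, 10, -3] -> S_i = Random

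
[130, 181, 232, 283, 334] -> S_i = 130 + 51*i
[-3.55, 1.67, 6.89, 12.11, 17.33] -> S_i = -3.55 + 5.22*i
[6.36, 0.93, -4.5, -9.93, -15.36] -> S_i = 6.36 + -5.43*i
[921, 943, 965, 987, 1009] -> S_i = 921 + 22*i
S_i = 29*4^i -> [29, 116, 464, 1856, 7424]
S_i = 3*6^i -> [3, 18, 108, 648, 3888]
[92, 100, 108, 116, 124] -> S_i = 92 + 8*i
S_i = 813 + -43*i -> [813, 770, 727, 684, 641]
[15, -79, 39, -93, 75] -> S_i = Random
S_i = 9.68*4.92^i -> [9.68, 47.63, 234.32, 1152.84, 5671.99]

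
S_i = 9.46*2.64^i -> [9.46, 24.97, 65.93, 174.06, 459.52]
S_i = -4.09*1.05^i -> [-4.09, -4.29, -4.51, -4.73, -4.97]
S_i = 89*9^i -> [89, 801, 7209, 64881, 583929]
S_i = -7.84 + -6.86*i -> [-7.84, -14.7, -21.56, -28.42, -35.28]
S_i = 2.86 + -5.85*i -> [2.86, -2.99, -8.84, -14.69, -20.54]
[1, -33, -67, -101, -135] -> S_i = 1 + -34*i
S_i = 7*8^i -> [7, 56, 448, 3584, 28672]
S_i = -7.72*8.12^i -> [-7.72, -62.69, -509.01, -4133.19, -33561.5]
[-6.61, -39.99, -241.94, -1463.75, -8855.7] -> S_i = -6.61*6.05^i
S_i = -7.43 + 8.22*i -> [-7.43, 0.79, 9.01, 17.23, 25.45]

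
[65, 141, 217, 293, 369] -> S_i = 65 + 76*i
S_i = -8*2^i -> [-8, -16, -32, -64, -128]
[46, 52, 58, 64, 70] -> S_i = 46 + 6*i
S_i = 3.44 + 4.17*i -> [3.44, 7.61, 11.78, 15.95, 20.12]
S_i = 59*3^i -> [59, 177, 531, 1593, 4779]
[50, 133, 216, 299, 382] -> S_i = 50 + 83*i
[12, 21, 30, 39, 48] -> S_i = 12 + 9*i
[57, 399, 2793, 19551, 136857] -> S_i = 57*7^i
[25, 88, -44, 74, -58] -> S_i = Random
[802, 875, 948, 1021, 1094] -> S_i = 802 + 73*i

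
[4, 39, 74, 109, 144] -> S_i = 4 + 35*i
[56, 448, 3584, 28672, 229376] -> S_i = 56*8^i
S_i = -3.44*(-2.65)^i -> [-3.44, 9.12, -24.16, 64.02, -169.65]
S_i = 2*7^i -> [2, 14, 98, 686, 4802]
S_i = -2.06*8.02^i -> [-2.06, -16.52, -132.5, -1062.65, -8522.45]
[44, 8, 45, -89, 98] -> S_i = Random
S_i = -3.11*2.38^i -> [-3.11, -7.4, -17.62, -41.93, -99.79]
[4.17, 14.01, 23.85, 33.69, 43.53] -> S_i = 4.17 + 9.84*i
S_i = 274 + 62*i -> [274, 336, 398, 460, 522]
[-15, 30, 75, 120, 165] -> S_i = -15 + 45*i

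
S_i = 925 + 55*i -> [925, 980, 1035, 1090, 1145]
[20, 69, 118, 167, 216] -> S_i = 20 + 49*i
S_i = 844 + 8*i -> [844, 852, 860, 868, 876]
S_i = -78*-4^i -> [-78, 312, -1248, 4992, -19968]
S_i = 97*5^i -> [97, 485, 2425, 12125, 60625]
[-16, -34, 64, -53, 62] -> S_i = Random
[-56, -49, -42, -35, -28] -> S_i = -56 + 7*i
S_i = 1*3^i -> [1, 3, 9, 27, 81]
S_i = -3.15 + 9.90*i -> [-3.15, 6.75, 16.65, 26.55, 36.45]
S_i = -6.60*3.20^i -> [-6.6, -21.12, -67.58, -216.27, -692.06]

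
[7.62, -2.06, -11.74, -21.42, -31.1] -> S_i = 7.62 + -9.68*i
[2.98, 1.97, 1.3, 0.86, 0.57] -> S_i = 2.98*0.66^i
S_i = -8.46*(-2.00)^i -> [-8.46, 16.92, -33.84, 67.68, -135.36]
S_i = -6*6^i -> [-6, -36, -216, -1296, -7776]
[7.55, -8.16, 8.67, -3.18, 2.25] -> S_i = Random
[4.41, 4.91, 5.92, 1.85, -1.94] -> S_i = Random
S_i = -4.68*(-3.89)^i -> [-4.68, 18.21, -70.82, 275.48, -1071.63]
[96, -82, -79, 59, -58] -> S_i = Random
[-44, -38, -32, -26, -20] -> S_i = -44 + 6*i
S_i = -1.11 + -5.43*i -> [-1.11, -6.54, -11.97, -17.4, -22.83]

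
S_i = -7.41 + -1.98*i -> [-7.41, -9.39, -11.37, -13.35, -15.33]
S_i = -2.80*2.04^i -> [-2.8, -5.71, -11.65, -23.77, -48.49]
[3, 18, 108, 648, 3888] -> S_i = 3*6^i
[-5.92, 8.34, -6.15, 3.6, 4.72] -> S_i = Random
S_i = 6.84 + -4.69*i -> [6.84, 2.15, -2.54, -7.23, -11.92]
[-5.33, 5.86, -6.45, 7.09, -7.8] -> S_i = -5.33*(-1.10)^i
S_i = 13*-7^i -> [13, -91, 637, -4459, 31213]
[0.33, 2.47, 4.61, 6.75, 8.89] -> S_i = 0.33 + 2.14*i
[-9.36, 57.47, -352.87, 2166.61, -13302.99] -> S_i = -9.36*(-6.14)^i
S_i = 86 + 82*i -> [86, 168, 250, 332, 414]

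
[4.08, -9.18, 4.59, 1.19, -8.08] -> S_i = Random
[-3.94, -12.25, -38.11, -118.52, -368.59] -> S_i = -3.94*3.11^i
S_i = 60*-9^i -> [60, -540, 4860, -43740, 393660]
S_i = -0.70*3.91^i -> [-0.7, -2.74, -10.7, -41.84, -163.61]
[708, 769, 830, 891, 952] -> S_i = 708 + 61*i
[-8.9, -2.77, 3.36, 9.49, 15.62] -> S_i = -8.90 + 6.13*i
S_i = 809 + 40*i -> [809, 849, 889, 929, 969]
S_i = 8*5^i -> [8, 40, 200, 1000, 5000]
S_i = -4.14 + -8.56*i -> [-4.14, -12.7, -21.26, -29.82, -38.38]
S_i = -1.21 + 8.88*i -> [-1.21, 7.67, 16.55, 25.43, 34.31]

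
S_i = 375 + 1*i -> [375, 376, 377, 378, 379]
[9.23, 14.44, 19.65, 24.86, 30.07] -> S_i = 9.23 + 5.21*i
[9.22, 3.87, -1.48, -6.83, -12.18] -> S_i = 9.22 + -5.35*i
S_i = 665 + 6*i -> [665, 671, 677, 683, 689]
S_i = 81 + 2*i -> [81, 83, 85, 87, 89]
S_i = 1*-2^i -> [1, -2, 4, -8, 16]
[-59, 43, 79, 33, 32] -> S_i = Random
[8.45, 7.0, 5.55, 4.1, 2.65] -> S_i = 8.45 + -1.45*i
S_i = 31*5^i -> [31, 155, 775, 3875, 19375]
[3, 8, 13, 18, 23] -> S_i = 3 + 5*i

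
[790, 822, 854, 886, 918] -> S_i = 790 + 32*i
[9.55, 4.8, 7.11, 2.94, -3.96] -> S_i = Random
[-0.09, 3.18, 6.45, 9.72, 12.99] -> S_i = -0.09 + 3.27*i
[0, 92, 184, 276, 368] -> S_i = 0 + 92*i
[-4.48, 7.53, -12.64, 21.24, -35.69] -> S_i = -4.48*(-1.68)^i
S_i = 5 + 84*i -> [5, 89, 173, 257, 341]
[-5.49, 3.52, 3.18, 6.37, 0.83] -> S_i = Random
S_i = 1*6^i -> [1, 6, 36, 216, 1296]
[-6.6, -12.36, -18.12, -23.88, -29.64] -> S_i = -6.60 + -5.76*i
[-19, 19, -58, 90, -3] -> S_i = Random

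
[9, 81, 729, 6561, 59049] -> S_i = 9*9^i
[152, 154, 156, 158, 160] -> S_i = 152 + 2*i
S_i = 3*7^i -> [3, 21, 147, 1029, 7203]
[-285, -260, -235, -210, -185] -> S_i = -285 + 25*i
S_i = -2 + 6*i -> [-2, 4, 10, 16, 22]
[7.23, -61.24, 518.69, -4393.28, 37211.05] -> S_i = 7.23*(-8.47)^i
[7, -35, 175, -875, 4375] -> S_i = 7*-5^i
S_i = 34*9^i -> [34, 306, 2754, 24786, 223074]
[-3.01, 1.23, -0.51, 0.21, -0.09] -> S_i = -3.01*(-0.41)^i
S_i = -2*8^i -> [-2, -16, -128, -1024, -8192]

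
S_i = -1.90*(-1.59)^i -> [-1.9, 3.02, -4.8, 7.64, -12.14]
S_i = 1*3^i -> [1, 3, 9, 27, 81]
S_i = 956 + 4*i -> [956, 960, 964, 968, 972]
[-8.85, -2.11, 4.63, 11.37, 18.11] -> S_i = -8.85 + 6.74*i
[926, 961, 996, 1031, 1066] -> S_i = 926 + 35*i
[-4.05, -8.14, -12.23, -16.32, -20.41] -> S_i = -4.05 + -4.09*i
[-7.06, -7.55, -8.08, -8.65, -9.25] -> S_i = -7.06*1.07^i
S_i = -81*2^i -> [-81, -162, -324, -648, -1296]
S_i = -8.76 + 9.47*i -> [-8.76, 0.71, 10.18, 19.65, 29.12]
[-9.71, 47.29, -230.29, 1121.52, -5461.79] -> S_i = -9.71*(-4.87)^i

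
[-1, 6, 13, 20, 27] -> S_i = -1 + 7*i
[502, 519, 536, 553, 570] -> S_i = 502 + 17*i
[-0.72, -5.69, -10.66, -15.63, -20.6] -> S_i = -0.72 + -4.97*i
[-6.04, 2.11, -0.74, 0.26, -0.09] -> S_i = -6.04*(-0.35)^i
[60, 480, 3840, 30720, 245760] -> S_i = 60*8^i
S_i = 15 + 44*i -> [15, 59, 103, 147, 191]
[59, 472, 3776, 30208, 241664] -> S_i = 59*8^i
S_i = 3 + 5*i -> [3, 8, 13, 18, 23]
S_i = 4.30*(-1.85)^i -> [4.3, -7.96, 14.72, -27.23, 50.37]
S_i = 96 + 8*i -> [96, 104, 112, 120, 128]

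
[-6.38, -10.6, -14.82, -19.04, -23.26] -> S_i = -6.38 + -4.22*i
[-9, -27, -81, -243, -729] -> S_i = -9*3^i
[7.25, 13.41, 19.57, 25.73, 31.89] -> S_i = 7.25 + 6.16*i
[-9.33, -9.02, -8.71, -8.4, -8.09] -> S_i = -9.33 + 0.31*i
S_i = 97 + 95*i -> [97, 192, 287, 382, 477]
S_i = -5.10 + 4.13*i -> [-5.1, -0.97, 3.16, 7.29, 11.42]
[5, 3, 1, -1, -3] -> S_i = 5 + -2*i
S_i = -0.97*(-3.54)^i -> [-0.97, 3.43, -12.16, 43.03, -152.33]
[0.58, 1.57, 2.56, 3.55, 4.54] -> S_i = 0.58 + 0.99*i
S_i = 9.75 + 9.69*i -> [9.75, 19.44, 29.13, 38.82, 48.51]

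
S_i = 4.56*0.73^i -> [4.56, 3.33, 2.43, 1.77, 1.29]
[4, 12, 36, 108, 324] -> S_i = 4*3^i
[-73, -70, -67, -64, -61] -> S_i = -73 + 3*i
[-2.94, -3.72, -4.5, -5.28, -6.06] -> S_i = -2.94 + -0.78*i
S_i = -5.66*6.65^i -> [-5.66, -37.64, -250.3, -1664.49, -11068.86]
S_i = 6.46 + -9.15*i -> [6.46, -2.69, -11.84, -20.99, -30.14]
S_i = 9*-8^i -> [9, -72, 576, -4608, 36864]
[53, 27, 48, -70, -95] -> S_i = Random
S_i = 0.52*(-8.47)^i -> [0.52, -4.4, 37.31, -315.98, 2676.31]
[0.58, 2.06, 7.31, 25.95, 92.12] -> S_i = 0.58*3.55^i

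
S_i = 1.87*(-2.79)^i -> [1.87, -5.22, 14.56, -40.61, 113.31]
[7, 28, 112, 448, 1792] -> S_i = 7*4^i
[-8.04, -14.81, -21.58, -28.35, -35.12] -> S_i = -8.04 + -6.77*i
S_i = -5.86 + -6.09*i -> [-5.86, -11.95, -18.04, -24.13, -30.22]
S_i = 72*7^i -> [72, 504, 3528, 24696, 172872]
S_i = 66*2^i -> [66, 132, 264, 528, 1056]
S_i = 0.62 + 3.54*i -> [0.62, 4.16, 7.7, 11.24, 14.78]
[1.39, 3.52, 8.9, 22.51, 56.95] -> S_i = 1.39*2.53^i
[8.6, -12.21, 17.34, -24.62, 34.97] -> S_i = 8.60*(-1.42)^i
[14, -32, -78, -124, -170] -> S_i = 14 + -46*i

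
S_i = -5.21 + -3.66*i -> [-5.21, -8.87, -12.53, -16.19, -19.85]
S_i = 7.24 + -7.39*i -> [7.24, -0.15, -7.54, -14.93, -22.32]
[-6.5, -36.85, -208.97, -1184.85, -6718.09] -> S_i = -6.50*5.67^i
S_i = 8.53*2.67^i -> [8.53, 22.78, 60.81, 162.36, 433.5]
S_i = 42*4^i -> [42, 168, 672, 2688, 10752]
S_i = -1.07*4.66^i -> [-1.07, -4.99, -23.24, -108.28, -504.58]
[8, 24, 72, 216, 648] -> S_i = 8*3^i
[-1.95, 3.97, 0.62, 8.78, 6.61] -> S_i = Random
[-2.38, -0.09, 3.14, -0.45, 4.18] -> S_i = Random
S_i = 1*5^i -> [1, 5, 25, 125, 625]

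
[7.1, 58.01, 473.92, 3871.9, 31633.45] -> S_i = 7.10*8.17^i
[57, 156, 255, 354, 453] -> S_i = 57 + 99*i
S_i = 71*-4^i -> [71, -284, 1136, -4544, 18176]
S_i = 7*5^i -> [7, 35, 175, 875, 4375]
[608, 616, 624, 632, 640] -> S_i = 608 + 8*i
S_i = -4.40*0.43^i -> [-4.4, -1.89, -0.81, -0.35, -0.15]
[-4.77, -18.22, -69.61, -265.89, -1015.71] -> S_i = -4.77*3.82^i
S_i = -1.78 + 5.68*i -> [-1.78, 3.9, 9.58, 15.26, 20.94]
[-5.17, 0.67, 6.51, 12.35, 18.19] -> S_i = -5.17 + 5.84*i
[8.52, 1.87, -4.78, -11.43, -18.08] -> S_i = 8.52 + -6.65*i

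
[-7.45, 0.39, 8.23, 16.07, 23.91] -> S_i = -7.45 + 7.84*i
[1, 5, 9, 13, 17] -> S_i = 1 + 4*i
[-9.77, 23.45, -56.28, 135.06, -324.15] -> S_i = -9.77*(-2.40)^i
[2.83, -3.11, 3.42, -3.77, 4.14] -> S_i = 2.83*(-1.10)^i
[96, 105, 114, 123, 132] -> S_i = 96 + 9*i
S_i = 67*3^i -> [67, 201, 603, 1809, 5427]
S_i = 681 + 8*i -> [681, 689, 697, 705, 713]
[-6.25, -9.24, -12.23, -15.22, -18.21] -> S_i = -6.25 + -2.99*i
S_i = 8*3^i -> [8, 24, 72, 216, 648]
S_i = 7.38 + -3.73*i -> [7.38, 3.65, -0.08, -3.81, -7.54]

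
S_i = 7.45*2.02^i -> [7.45, 15.05, 30.4, 61.41, 124.04]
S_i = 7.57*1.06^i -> [7.57, 8.02, 8.51, 9.02, 9.56]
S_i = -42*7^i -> [-42, -294, -2058, -14406, -100842]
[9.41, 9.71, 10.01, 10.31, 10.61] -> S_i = 9.41 + 0.30*i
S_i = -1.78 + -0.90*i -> [-1.78, -2.68, -3.58, -4.48, -5.38]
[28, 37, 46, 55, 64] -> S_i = 28 + 9*i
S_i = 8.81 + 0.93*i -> [8.81, 9.74, 10.67, 11.6, 12.53]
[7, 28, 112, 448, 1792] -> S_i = 7*4^i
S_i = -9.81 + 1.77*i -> [-9.81, -8.04, -6.27, -4.5, -2.73]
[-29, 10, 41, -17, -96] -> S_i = Random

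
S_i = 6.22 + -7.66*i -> [6.22, -1.44, -9.1, -16.76, -24.42]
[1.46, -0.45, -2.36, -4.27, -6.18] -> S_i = 1.46 + -1.91*i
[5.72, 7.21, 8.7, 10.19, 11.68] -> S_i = 5.72 + 1.49*i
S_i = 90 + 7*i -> [90, 97, 104, 111, 118]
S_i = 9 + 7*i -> [9, 16, 23, 30, 37]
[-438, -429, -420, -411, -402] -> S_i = -438 + 9*i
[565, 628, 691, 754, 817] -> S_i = 565 + 63*i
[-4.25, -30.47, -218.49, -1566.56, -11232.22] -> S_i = -4.25*7.17^i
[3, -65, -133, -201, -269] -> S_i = 3 + -68*i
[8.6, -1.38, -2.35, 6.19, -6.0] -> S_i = Random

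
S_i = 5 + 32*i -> [5, 37, 69, 101, 133]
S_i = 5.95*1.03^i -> [5.95, 6.13, 6.31, 6.5, 6.7]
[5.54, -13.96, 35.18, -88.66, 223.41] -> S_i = 5.54*(-2.52)^i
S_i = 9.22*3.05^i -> [9.22, 28.12, 85.77, 261.6, 797.87]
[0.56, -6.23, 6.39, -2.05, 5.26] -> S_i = Random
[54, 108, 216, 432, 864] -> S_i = 54*2^i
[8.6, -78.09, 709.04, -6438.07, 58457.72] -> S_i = 8.60*(-9.08)^i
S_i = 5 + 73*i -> [5, 78, 151, 224, 297]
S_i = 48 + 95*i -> [48, 143, 238, 333, 428]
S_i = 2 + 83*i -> [2, 85, 168, 251, 334]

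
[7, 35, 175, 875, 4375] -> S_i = 7*5^i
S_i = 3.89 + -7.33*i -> [3.89, -3.44, -10.77, -18.1, -25.43]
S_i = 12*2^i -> [12, 24, 48, 96, 192]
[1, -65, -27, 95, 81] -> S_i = Random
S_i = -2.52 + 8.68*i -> [-2.52, 6.16, 14.84, 23.52, 32.2]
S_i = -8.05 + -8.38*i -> [-8.05, -16.43, -24.81, -33.19, -41.57]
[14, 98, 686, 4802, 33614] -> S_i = 14*7^i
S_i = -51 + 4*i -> [-51, -47, -43, -39, -35]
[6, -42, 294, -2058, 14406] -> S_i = 6*-7^i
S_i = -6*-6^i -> [-6, 36, -216, 1296, -7776]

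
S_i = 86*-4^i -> [86, -344, 1376, -5504, 22016]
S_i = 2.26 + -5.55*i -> [2.26, -3.29, -8.84, -14.39, -19.94]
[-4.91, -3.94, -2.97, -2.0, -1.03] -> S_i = -4.91 + 0.97*i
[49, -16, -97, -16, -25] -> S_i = Random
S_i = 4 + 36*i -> [4, 40, 76, 112, 148]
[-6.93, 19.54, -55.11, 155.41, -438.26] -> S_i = -6.93*(-2.82)^i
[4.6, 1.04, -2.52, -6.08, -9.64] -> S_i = 4.60 + -3.56*i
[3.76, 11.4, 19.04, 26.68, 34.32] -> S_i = 3.76 + 7.64*i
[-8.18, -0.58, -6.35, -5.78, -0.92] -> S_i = Random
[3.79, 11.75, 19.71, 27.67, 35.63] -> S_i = 3.79 + 7.96*i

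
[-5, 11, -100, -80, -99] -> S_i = Random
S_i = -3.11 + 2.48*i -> [-3.11, -0.63, 1.85, 4.33, 6.81]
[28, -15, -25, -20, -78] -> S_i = Random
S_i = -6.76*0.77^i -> [-6.76, -5.21, -4.01, -3.09, -2.38]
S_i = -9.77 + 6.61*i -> [-9.77, -3.16, 3.45, 10.06, 16.67]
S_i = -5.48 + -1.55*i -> [-5.48, -7.03, -8.58, -10.13, -11.68]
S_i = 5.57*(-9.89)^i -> [5.57, -55.09, 544.81, -5388.2, 53289.34]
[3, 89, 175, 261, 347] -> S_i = 3 + 86*i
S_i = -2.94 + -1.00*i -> [-2.94, -3.94, -4.94, -5.94, -6.94]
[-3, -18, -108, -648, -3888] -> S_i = -3*6^i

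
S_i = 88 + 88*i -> [88, 176, 264, 352, 440]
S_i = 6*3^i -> [6, 18, 54, 162, 486]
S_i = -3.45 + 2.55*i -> [-3.45, -0.9, 1.65, 4.2, 6.75]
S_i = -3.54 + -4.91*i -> [-3.54, -8.45, -13.36, -18.27, -23.18]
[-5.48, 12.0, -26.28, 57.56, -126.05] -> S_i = -5.48*(-2.19)^i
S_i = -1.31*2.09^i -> [-1.31, -2.74, -5.72, -11.96, -25.0]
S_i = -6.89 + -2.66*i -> [-6.89, -9.55, -12.21, -14.87, -17.53]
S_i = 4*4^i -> [4, 16, 64, 256, 1024]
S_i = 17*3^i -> [17, 51, 153, 459, 1377]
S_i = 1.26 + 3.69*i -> [1.26, 4.95, 8.64, 12.33, 16.02]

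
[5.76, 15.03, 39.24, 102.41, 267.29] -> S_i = 5.76*2.61^i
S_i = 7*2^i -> [7, 14, 28, 56, 112]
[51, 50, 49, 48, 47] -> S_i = 51 + -1*i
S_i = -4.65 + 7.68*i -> [-4.65, 3.03, 10.71, 18.39, 26.07]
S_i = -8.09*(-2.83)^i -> [-8.09, 22.89, -64.79, 183.36, -518.91]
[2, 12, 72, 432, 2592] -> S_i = 2*6^i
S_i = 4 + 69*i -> [4, 73, 142, 211, 280]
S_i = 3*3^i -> [3, 9, 27, 81, 243]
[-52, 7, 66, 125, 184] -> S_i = -52 + 59*i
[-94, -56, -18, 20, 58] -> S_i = -94 + 38*i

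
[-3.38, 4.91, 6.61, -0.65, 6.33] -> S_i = Random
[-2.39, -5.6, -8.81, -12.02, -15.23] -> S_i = -2.39 + -3.21*i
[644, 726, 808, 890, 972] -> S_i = 644 + 82*i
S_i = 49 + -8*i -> [49, 41, 33, 25, 17]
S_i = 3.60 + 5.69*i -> [3.6, 9.29, 14.98, 20.67, 26.36]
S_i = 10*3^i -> [10, 30, 90, 270, 810]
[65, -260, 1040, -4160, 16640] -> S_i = 65*-4^i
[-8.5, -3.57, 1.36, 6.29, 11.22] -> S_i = -8.50 + 4.93*i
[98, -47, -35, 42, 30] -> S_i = Random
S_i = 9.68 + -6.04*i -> [9.68, 3.64, -2.4, -8.44, -14.48]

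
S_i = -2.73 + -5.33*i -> [-2.73, -8.06, -13.39, -18.72, -24.05]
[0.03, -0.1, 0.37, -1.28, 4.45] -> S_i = 0.03*(-3.49)^i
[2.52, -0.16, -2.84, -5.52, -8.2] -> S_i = 2.52 + -2.68*i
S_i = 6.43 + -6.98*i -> [6.43, -0.55, -7.53, -14.51, -21.49]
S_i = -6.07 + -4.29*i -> [-6.07, -10.36, -14.65, -18.94, -23.23]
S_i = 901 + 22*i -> [901, 923, 945, 967, 989]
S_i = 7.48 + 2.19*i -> [7.48, 9.67, 11.86, 14.05, 16.24]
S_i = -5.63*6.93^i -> [-5.63, -39.02, -270.38, -1873.73, -12984.98]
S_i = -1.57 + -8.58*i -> [-1.57, -10.15, -18.73, -27.31, -35.89]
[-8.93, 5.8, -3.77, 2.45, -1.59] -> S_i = -8.93*(-0.65)^i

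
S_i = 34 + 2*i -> [34, 36, 38, 40, 42]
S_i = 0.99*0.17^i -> [0.99, 0.17, 0.03, 0.0, 0.0]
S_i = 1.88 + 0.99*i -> [1.88, 2.87, 3.86, 4.85, 5.84]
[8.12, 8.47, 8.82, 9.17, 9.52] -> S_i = 8.12 + 0.35*i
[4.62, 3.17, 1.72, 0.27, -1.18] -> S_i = 4.62 + -1.45*i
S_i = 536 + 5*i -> [536, 541, 546, 551, 556]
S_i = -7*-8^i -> [-7, 56, -448, 3584, -28672]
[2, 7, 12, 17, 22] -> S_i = 2 + 5*i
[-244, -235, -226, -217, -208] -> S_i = -244 + 9*i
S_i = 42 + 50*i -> [42, 92, 142, 192, 242]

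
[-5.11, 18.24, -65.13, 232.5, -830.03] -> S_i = -5.11*(-3.57)^i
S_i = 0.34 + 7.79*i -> [0.34, 8.13, 15.92, 23.71, 31.5]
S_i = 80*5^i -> [80, 400, 2000, 10000, 50000]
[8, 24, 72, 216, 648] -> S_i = 8*3^i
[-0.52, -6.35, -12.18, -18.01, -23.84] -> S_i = -0.52 + -5.83*i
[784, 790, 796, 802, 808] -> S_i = 784 + 6*i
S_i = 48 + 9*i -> [48, 57, 66, 75, 84]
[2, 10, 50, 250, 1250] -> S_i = 2*5^i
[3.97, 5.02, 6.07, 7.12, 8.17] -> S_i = 3.97 + 1.05*i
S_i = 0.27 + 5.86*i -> [0.27, 6.13, 11.99, 17.85, 23.71]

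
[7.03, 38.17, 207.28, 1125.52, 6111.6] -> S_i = 7.03*5.43^i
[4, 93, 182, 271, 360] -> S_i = 4 + 89*i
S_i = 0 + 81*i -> [0, 81, 162, 243, 324]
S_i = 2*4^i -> [2, 8, 32, 128, 512]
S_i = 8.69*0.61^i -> [8.69, 5.3, 3.23, 1.97, 1.2]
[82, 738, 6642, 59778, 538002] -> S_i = 82*9^i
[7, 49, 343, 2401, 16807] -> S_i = 7*7^i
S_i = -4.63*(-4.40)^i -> [-4.63, 20.37, -89.64, 394.4, -1735.37]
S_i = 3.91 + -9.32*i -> [3.91, -5.41, -14.73, -24.05, -33.37]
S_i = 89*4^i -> [89, 356, 1424, 5696, 22784]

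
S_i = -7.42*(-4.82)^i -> [-7.42, 35.76, -172.38, 830.89, -4004.9]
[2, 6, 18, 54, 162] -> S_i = 2*3^i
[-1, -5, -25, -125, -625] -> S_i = -1*5^i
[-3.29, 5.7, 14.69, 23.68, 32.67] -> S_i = -3.29 + 8.99*i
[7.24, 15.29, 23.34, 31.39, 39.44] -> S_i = 7.24 + 8.05*i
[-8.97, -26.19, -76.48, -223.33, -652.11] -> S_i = -8.97*2.92^i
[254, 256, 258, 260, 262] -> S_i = 254 + 2*i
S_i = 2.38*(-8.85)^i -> [2.38, -21.06, 186.41, -1649.71, 14599.91]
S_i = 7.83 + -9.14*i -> [7.83, -1.31, -10.45, -19.59, -28.73]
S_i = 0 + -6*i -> [0, -6, -12, -18, -24]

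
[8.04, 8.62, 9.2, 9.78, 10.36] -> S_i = 8.04 + 0.58*i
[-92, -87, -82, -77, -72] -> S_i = -92 + 5*i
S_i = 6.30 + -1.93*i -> [6.3, 4.37, 2.44, 0.51, -1.42]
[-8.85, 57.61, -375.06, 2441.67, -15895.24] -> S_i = -8.85*(-6.51)^i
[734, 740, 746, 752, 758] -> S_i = 734 + 6*i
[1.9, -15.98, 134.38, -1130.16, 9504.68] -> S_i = 1.90*(-8.41)^i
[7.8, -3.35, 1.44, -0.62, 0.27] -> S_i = 7.80*(-0.43)^i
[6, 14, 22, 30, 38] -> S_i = 6 + 8*i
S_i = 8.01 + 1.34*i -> [8.01, 9.35, 10.69, 12.03, 13.37]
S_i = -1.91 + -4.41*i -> [-1.91, -6.32, -10.73, -15.14, -19.55]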